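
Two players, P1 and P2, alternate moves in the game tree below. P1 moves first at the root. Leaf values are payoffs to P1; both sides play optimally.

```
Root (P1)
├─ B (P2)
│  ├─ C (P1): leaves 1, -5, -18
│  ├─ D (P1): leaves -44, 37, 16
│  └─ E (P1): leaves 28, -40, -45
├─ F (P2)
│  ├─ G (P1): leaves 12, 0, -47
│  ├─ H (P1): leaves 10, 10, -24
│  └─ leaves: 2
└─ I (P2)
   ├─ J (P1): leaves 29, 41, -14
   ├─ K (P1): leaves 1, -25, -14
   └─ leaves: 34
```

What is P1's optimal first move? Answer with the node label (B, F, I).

C (P1): max(1, -5, -18) = 1
D (P1): max(-44, 37, 16) = 37
E (P1): max(28, -40, -45) = 28
B (P2): min(1, 37, 28) = 1
G (P1): max(12, 0, -47) = 12
H (P1): max(10, 10, -24) = 10
F (P2): min(12, 10, 2) = 2
J (P1): max(29, 41, -14) = 41
K (P1): max(1, -25, -14) = 1
I (P2): min(41, 1, 34) = 1
Root (P1): max(1, 2, 1) = 2
P1 picks the child with the highest value: F (value 2).

F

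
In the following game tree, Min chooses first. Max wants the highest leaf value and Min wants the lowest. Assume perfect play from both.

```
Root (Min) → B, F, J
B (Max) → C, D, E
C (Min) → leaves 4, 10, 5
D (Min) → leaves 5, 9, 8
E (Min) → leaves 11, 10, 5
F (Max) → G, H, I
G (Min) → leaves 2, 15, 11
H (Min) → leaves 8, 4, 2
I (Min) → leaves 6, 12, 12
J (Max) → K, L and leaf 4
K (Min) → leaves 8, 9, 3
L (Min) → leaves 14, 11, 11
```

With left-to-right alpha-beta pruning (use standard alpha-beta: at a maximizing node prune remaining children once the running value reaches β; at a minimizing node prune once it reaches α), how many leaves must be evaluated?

C [α=-∞,β=+∞]: v=4
D [α=4,β=+∞]: v=5
E [α=5,β=+∞]: v=5
B [α=-∞,β=+∞]: v=5
G [α=-∞,β=5]: v=2
H [α=2,β=5]: v=2
I [α=2,β=5]: v=6
F [α=-∞,β=5]: v=6
K [α=-∞,β=5]: v=3
L [α=3,β=5]: v=11
J [α=-∞,β=5]: v=11 after child 2 ≥ β → β-cutoff, skip 1
Root [α=-∞,β=+∞]: v=5
Leaves evaluated: 24 of 25.

24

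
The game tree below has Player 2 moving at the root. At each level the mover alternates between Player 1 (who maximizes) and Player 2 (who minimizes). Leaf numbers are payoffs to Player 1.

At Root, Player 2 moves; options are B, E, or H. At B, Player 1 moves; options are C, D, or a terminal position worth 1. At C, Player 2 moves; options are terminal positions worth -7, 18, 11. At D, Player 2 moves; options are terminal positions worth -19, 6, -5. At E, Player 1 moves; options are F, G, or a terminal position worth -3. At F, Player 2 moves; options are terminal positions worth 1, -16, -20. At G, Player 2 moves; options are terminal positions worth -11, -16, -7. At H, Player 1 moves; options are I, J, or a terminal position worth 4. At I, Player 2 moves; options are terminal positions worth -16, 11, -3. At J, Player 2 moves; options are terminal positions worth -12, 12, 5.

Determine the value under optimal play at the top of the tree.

C (Player 2): min(-7, 18, 11) = -7
D (Player 2): min(-19, 6, -5) = -19
B (Player 1): max(-7, -19, 1) = 1
F (Player 2): min(1, -16, -20) = -20
G (Player 2): min(-11, -16, -7) = -16
E (Player 1): max(-20, -16, -3) = -3
I (Player 2): min(-16, 11, -3) = -16
J (Player 2): min(-12, 12, 5) = -12
H (Player 1): max(-16, -12, 4) = 4
Root (Player 2): min(1, -3, 4) = -3

-3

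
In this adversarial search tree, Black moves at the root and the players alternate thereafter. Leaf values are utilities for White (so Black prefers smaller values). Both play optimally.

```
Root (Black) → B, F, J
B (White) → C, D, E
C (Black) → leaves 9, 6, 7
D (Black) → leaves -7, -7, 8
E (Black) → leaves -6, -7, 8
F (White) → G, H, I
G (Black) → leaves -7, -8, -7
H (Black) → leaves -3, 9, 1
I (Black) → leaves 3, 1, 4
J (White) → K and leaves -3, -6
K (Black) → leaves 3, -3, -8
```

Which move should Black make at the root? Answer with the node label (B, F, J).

C (Black): min(9, 6, 7) = 6
D (Black): min(-7, -7, 8) = -7
E (Black): min(-6, -7, 8) = -7
B (White): max(6, -7, -7) = 6
G (Black): min(-7, -8, -7) = -8
H (Black): min(-3, 9, 1) = -3
I (Black): min(3, 1, 4) = 1
F (White): max(-8, -3, 1) = 1
K (Black): min(3, -3, -8) = -8
J (White): max(-8, -3, -6) = -3
Root (Black): min(6, 1, -3) = -3
Black picks the child with the lowest value: J (value -3).

J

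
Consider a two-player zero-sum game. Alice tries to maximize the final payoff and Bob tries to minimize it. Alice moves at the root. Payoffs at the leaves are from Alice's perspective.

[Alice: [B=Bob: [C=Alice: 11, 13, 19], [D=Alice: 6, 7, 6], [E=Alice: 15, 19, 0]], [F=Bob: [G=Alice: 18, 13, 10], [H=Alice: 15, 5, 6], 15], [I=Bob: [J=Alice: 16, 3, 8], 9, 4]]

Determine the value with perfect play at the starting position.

15

C (Alice): max(11, 13, 19) = 19
D (Alice): max(6, 7, 6) = 7
E (Alice): max(15, 19, 0) = 19
B (Bob): min(19, 7, 19) = 7
G (Alice): max(18, 13, 10) = 18
H (Alice): max(15, 5, 6) = 15
F (Bob): min(18, 15, 15) = 15
J (Alice): max(16, 3, 8) = 16
I (Bob): min(16, 9, 4) = 4
Root (Alice): max(7, 15, 4) = 15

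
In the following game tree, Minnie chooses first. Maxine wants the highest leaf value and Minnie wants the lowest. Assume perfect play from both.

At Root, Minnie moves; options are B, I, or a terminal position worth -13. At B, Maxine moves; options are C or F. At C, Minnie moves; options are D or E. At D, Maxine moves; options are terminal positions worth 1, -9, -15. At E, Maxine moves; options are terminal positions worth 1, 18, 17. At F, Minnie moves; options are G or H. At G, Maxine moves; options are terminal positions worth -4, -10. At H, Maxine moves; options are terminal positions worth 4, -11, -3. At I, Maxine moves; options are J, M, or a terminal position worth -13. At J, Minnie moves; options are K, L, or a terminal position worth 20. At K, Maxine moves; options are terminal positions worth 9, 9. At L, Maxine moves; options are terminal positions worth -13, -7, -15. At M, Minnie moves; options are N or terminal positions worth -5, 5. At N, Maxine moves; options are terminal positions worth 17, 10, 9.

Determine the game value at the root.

-13

D (Maxine): max(1, -9, -15) = 1
E (Maxine): max(1, 18, 17) = 18
C (Minnie): min(1, 18) = 1
G (Maxine): max(-4, -10) = -4
H (Maxine): max(4, -11, -3) = 4
F (Minnie): min(-4, 4) = -4
B (Maxine): max(1, -4) = 1
K (Maxine): max(9, 9) = 9
L (Maxine): max(-13, -7, -15) = -7
J (Minnie): min(9, -7, 20) = -7
N (Maxine): max(17, 10, 9) = 17
M (Minnie): min(17, -5, 5) = -5
I (Maxine): max(-7, -5, -13) = -5
Root (Minnie): min(1, -5, -13) = -13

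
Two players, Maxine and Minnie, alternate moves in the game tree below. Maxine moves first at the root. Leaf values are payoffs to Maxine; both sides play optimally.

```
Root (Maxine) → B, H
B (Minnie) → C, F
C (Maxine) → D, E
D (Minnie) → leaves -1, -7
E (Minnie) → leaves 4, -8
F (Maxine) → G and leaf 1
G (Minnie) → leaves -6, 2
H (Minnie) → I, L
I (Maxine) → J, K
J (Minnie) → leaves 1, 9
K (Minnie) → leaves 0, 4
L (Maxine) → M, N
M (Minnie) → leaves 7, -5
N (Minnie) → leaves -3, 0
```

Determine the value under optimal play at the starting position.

-3

D (Minnie): min(-1, -7) = -7
E (Minnie): min(4, -8) = -8
C (Maxine): max(-7, -8) = -7
G (Minnie): min(-6, 2) = -6
F (Maxine): max(-6, 1) = 1
B (Minnie): min(-7, 1) = -7
J (Minnie): min(1, 9) = 1
K (Minnie): min(0, 4) = 0
I (Maxine): max(1, 0) = 1
M (Minnie): min(7, -5) = -5
N (Minnie): min(-3, 0) = -3
L (Maxine): max(-5, -3) = -3
H (Minnie): min(1, -3) = -3
Root (Maxine): max(-7, -3) = -3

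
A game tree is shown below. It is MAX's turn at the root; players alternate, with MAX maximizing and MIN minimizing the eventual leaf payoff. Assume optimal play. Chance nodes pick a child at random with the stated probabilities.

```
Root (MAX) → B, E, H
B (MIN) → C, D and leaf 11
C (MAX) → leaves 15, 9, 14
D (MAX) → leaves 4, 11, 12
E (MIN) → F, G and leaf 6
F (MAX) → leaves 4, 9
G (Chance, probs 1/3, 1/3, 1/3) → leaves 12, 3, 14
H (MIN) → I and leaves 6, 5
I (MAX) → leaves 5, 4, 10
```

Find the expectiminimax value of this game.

11

C (MAX): max(15, 9, 14) = 15
D (MAX): max(4, 11, 12) = 12
B (MIN): min(15, 12, 11) = 11
F (MAX): max(4, 9) = 9
G (Chance): 1/3·12 + 1/3·3 + 1/3·14 = 9.67
E (MIN): min(9, 9.67, 6) = 6
I (MAX): max(5, 4, 10) = 10
H (MIN): min(10, 6, 5) = 5
Root (MAX): max(11, 6, 5) = 11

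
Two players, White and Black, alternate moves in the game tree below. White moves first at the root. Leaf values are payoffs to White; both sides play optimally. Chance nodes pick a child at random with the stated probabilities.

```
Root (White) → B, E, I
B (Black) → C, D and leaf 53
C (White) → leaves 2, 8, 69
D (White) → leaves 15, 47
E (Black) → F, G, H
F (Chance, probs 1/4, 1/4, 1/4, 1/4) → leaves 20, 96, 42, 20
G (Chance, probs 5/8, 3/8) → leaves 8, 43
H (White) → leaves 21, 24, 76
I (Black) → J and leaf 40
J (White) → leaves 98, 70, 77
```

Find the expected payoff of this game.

C (White): max(2, 8, 69) = 69
D (White): max(15, 47) = 47
B (Black): min(69, 47, 53) = 47
F (Chance): 1/4·20 + 1/4·96 + 1/4·42 + 1/4·20 = 44.5
G (Chance): 5/8·8 + 3/8·43 = 21.12
H (White): max(21, 24, 76) = 76
E (Black): min(44.5, 21.12, 76) = 21.12
J (White): max(98, 70, 77) = 98
I (Black): min(98, 40) = 40
Root (White): max(47, 21.12, 40) = 47

47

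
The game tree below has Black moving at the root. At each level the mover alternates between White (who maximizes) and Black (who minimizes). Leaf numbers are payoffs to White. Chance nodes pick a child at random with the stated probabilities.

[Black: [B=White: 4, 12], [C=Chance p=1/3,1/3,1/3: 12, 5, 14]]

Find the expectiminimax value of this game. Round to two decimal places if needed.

10.33

B (White): max(4, 12) = 12
C (Chance): 1/3·12 + 1/3·5 + 1/3·14 = 10.33
Root (Black): min(12, 10.33) = 10.33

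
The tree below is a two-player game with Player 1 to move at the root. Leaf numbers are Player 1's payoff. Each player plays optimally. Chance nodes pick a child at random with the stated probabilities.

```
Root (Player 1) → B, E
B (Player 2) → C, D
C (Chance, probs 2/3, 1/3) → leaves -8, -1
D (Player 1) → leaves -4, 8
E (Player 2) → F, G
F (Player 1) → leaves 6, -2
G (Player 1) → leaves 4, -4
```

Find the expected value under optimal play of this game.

C (Chance): 2/3·-8 + 1/3·-1 = -5.67
D (Player 1): max(-4, 8) = 8
B (Player 2): min(-5.67, 8) = -5.67
F (Player 1): max(6, -2) = 6
G (Player 1): max(4, -4) = 4
E (Player 2): min(6, 4) = 4
Root (Player 1): max(-5.67, 4) = 4

4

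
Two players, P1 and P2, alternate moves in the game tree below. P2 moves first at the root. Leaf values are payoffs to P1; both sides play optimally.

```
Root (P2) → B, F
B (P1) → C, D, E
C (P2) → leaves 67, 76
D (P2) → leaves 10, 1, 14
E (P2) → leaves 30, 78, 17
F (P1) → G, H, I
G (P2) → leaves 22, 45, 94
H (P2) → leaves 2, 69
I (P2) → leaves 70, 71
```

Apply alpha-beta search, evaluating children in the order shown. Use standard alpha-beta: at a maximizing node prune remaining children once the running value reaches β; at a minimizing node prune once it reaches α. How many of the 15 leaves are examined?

C [α=-∞,β=+∞]: v=67
D [α=67,β=+∞]: v=10 after child 1 ≤ α → α-cutoff, skip 2
E [α=67,β=+∞]: v=30 after child 1 ≤ α → α-cutoff, skip 2
B [α=-∞,β=+∞]: v=67
G [α=-∞,β=67]: v=22
H [α=22,β=67]: v=2 after child 1 ≤ α → α-cutoff, skip 1
I [α=22,β=67]: v=70
F [α=-∞,β=67]: v=70
Root [α=-∞,β=+∞]: v=67
Leaves evaluated: 10 of 15.

10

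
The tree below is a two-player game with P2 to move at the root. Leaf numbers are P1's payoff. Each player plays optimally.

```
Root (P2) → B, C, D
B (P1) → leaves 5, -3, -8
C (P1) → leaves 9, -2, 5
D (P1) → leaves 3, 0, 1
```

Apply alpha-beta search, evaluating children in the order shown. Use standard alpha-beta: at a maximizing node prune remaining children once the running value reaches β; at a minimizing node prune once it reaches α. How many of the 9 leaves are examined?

7

B [α=-∞,β=+∞]: v=5
C [α=-∞,β=5]: v=9 after child 1 ≥ β → β-cutoff, skip 2
D [α=-∞,β=5]: v=3
Root [α=-∞,β=+∞]: v=3
Leaves evaluated: 7 of 9.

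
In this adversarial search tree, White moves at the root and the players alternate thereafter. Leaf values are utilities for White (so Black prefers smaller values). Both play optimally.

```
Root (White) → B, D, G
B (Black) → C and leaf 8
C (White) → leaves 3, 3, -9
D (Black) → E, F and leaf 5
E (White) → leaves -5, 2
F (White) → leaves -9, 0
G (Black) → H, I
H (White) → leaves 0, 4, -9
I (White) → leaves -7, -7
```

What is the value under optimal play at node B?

3

C: max(3, 3, -9) = 3
B: min(3, 8) = 3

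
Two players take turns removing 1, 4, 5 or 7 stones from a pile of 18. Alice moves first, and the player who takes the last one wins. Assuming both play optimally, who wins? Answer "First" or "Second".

Second

Compute winning (W) and losing (L) positions by backward induction:
i:   0  1  2  3  4  5  6  7  8  9 10 11 12 13 14 15 16 17 18
     L  W  L  W  W  W  W  W  L  W  L  W  W  W  W  W  L  W  L
Position 18 is L, so the second player wins.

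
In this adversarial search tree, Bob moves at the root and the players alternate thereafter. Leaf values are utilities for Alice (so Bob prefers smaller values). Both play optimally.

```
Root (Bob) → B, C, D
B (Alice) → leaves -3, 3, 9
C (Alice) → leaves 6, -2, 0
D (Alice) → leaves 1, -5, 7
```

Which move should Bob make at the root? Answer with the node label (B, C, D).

B (Alice): max(-3, 3, 9) = 9
C (Alice): max(6, -2, 0) = 6
D (Alice): max(1, -5, 7) = 7
Root (Bob): min(9, 6, 7) = 6
Bob picks the child with the lowest value: C (value 6).

C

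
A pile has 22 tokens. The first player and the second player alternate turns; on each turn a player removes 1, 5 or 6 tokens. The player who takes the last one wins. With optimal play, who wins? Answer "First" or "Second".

Second

W/L table (W = player to move can force a win):
i:   0  1  2  3  4  5  6  7  8  9 10 11 12 13 14 15 16 17 18 19 20 21 22
     L  W  L  W  L  W  W  W  W  W  W  L  W  L  W  L  W  W  W  W  W  W  L
Position 22 is L, so the second player wins.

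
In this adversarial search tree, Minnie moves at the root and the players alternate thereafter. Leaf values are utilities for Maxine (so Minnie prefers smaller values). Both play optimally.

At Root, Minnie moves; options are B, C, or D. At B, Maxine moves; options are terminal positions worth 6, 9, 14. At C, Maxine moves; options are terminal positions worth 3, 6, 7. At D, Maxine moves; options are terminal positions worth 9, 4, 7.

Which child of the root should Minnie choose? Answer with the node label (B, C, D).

C

B (Maxine): max(6, 9, 14) = 14
C (Maxine): max(3, 6, 7) = 7
D (Maxine): max(9, 4, 7) = 9
Root (Minnie): min(14, 7, 9) = 7
Minnie picks the child with the lowest value: C (value 7).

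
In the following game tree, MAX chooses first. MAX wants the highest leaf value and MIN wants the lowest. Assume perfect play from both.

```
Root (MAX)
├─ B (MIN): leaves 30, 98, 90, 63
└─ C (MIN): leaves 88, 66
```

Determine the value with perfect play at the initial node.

66

B (MIN): min(30, 98, 90, 63) = 30
C (MIN): min(88, 66) = 66
Root (MAX): max(30, 66) = 66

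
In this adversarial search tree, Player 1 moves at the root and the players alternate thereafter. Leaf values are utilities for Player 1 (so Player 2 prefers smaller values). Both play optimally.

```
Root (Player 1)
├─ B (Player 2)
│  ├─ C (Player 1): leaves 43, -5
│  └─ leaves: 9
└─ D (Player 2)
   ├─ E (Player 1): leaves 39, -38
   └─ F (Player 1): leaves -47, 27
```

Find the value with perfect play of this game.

C (Player 1): max(43, -5) = 43
B (Player 2): min(43, 9) = 9
E (Player 1): max(39, -38) = 39
F (Player 1): max(-47, 27) = 27
D (Player 2): min(39, 27) = 27
Root (Player 1): max(9, 27) = 27

27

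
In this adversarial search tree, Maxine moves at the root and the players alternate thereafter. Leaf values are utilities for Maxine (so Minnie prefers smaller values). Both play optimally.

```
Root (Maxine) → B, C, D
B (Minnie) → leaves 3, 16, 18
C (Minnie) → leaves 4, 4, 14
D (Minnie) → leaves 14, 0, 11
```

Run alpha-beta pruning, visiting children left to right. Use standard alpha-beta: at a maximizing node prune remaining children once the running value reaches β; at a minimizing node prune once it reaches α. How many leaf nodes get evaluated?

8

B [α=-∞,β=+∞]: v=3
C [α=3,β=+∞]: v=4
D [α=4,β=+∞]: v=0 after child 2 ≤ α → α-cutoff, skip 1
Root [α=-∞,β=+∞]: v=4
Leaves evaluated: 8 of 9.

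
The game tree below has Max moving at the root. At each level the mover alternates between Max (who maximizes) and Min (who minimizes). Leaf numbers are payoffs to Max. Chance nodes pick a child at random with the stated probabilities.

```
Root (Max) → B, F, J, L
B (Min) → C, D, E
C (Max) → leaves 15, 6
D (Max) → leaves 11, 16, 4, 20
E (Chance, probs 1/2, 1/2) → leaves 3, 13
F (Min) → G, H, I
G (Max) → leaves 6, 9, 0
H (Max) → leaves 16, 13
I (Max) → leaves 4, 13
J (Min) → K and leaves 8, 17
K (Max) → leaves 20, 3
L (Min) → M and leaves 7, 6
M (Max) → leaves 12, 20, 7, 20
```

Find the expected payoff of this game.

C (Max): max(15, 6) = 15
D (Max): max(11, 16, 4, 20) = 20
E (Chance): 1/2·3 + 1/2·13 = 8
B (Min): min(15, 20, 8) = 8
G (Max): max(6, 9, 0) = 9
H (Max): max(16, 13) = 16
I (Max): max(4, 13) = 13
F (Min): min(9, 16, 13) = 9
K (Max): max(20, 3) = 20
J (Min): min(20, 8, 17) = 8
M (Max): max(12, 20, 7, 20) = 20
L (Min): min(20, 7, 6) = 6
Root (Max): max(8, 9, 8, 6) = 9

9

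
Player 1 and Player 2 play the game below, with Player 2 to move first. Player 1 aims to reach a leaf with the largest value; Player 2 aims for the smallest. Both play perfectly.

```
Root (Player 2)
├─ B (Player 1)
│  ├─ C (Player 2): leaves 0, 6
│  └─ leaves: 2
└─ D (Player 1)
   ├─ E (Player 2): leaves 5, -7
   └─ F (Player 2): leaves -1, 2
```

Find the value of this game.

-1

C (Player 2): min(0, 6) = 0
B (Player 1): max(0, 2) = 2
E (Player 2): min(5, -7) = -7
F (Player 2): min(-1, 2) = -1
D (Player 1): max(-7, -1) = -1
Root (Player 2): min(2, -1) = -1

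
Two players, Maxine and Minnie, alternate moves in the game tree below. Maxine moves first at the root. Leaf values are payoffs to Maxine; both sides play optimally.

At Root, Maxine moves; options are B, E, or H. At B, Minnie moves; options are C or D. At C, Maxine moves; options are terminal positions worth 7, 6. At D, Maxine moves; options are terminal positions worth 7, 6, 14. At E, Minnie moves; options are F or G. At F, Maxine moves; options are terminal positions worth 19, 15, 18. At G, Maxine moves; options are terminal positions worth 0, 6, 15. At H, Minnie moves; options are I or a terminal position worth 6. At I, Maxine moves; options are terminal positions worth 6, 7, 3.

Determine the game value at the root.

15

C (Maxine): max(7, 6) = 7
D (Maxine): max(7, 6, 14) = 14
B (Minnie): min(7, 14) = 7
F (Maxine): max(19, 15, 18) = 19
G (Maxine): max(0, 6, 15) = 15
E (Minnie): min(19, 15) = 15
I (Maxine): max(6, 7, 3) = 7
H (Minnie): min(7, 6) = 6
Root (Maxine): max(7, 15, 6) = 15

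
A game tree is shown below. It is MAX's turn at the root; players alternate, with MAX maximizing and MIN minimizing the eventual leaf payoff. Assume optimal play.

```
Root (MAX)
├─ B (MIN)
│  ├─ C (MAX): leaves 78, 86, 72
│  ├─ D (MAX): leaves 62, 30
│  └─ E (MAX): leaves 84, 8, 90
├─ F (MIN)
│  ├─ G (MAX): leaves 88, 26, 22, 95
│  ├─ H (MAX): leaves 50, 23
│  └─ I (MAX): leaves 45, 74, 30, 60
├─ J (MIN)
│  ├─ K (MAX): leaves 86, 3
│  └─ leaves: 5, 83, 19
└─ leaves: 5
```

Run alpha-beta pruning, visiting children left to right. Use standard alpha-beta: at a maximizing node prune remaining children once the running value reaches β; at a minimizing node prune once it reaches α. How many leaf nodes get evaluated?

16

C [α=-∞,β=+∞]: v=86
D [α=-∞,β=86]: v=62
E [α=-∞,β=62]: v=84 after child 1 ≥ β → β-cutoff, skip 2
B [α=-∞,β=+∞]: v=62
G [α=62,β=+∞]: v=95
H [α=62,β=95]: v=50
F [α=62,β=+∞]: v=50 after child 2 ≤ α → α-cutoff, skip 1
K [α=62,β=+∞]: v=86
J [α=62,β=+∞]: v=5 after child 2 ≤ α → α-cutoff, skip 2
Root [α=-∞,β=+∞]: v=62
Leaves evaluated: 16 of 24.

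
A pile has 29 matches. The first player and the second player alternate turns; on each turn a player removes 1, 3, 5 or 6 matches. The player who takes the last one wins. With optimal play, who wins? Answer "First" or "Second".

W/L table (W = player to move can force a win):
i:   0  1  2  3  4  5  6  7  8  9 10 11 12 13 14 15 16 17 18 19 20 21 22 23 24 25 26 27 28 29
     L  W  L  W  L  W  W  W  W  W  W  L  W  L  W  L  W  W  W  W  W  W  L  W  L  W  L  W  W  W
Position 29 is W, so the first player wins.

First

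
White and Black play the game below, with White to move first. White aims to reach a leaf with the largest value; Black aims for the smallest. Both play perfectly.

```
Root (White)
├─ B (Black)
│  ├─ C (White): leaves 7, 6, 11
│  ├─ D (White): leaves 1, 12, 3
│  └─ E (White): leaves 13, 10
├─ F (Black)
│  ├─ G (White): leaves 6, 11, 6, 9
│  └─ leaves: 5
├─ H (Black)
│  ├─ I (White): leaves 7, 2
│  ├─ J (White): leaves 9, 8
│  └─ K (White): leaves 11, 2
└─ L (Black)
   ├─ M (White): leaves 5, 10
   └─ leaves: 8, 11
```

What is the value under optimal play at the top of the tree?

C (White): max(7, 6, 11) = 11
D (White): max(1, 12, 3) = 12
E (White): max(13, 10) = 13
B (Black): min(11, 12, 13) = 11
G (White): max(6, 11, 6, 9) = 11
F (Black): min(11, 5) = 5
I (White): max(7, 2) = 7
J (White): max(9, 8) = 9
K (White): max(11, 2) = 11
H (Black): min(7, 9, 11) = 7
M (White): max(5, 10) = 10
L (Black): min(10, 8, 11) = 8
Root (White): max(11, 5, 7, 8) = 11

11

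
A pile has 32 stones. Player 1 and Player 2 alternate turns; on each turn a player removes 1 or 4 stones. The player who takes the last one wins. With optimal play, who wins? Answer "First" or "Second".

Second

i:   0  1  2  3  4  5  6  7  8  9 10 11 12 13 14 15 16 17 18 19 20 21 22 23 24 25 26 27 28 29 30 31 32
     L  W  L  W  W  L  W  L  W  W  L  W  L  W  W  L  W  L  W  W  L  W  L  W  W  L  W  L  W  W  L  W  L
Position 32 is L, so the second player wins.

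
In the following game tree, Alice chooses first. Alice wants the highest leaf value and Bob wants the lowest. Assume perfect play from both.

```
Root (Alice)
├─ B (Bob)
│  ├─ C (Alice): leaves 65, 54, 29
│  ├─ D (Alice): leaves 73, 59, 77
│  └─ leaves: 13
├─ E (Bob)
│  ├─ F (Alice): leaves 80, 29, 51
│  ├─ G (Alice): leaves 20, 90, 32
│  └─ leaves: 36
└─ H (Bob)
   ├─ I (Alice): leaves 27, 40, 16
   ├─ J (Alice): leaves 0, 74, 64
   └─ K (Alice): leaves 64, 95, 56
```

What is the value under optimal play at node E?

36

F: max(80, 29, 51) = 80
G: max(20, 90, 32) = 90
E: min(80, 90, 36) = 36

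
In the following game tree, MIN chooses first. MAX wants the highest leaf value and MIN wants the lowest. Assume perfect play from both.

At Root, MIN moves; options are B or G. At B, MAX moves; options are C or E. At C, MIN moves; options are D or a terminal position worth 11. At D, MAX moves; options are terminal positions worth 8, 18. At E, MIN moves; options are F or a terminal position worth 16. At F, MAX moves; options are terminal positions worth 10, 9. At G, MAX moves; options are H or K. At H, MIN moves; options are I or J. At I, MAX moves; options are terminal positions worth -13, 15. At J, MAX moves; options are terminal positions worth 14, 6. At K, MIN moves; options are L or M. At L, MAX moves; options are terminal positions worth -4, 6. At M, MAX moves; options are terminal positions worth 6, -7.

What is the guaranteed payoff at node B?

11

D: max(8, 18) = 18
C: min(18, 11) = 11
F: max(10, 9) = 10
E: min(10, 16) = 10
B: max(11, 10) = 11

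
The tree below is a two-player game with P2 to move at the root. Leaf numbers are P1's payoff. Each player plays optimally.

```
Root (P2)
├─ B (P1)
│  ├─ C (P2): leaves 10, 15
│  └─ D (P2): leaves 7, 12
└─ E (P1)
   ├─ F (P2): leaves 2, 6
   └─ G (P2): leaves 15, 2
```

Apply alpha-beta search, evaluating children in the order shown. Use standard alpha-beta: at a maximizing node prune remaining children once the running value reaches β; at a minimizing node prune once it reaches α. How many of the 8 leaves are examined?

7

C [α=-∞,β=+∞]: v=10
D [α=10,β=+∞]: v=7 after child 1 ≤ α → α-cutoff, skip 1
B [α=-∞,β=+∞]: v=10
F [α=-∞,β=10]: v=2
G [α=2,β=10]: v=2
E [α=-∞,β=10]: v=2
Root [α=-∞,β=+∞]: v=2
Leaves evaluated: 7 of 8.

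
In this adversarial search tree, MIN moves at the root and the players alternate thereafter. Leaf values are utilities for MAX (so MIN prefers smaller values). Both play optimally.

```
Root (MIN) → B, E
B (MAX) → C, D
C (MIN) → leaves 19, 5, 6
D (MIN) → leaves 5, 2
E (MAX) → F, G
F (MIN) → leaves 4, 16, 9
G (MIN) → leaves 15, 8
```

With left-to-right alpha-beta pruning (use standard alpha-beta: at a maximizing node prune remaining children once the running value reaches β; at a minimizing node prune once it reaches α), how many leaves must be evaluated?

9

C [α=-∞,β=+∞]: v=5
D [α=5,β=+∞]: v=5 after child 1 ≤ α → α-cutoff, skip 1
B [α=-∞,β=+∞]: v=5
F [α=-∞,β=5]: v=4
G [α=4,β=5]: v=8
E [α=-∞,β=5]: v=8
Root [α=-∞,β=+∞]: v=5
Leaves evaluated: 9 of 10.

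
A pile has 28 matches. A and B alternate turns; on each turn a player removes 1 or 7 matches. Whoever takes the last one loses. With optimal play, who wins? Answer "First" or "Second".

First

Mark each pile size as W (mover wins) or L (mover loses):
i:   0  1  2  3  4  5  6  7  8  9 10 11 12 13 14 15 16 17 18 19 20 21 22 23 24 25 26 27 28
     W  L  W  L  W  L  W  L  W  L  W  L  W  L  W  L  W  L  W  L  W  L  W  L  W  L  W  L  W
Position 28 is W, so the first player wins.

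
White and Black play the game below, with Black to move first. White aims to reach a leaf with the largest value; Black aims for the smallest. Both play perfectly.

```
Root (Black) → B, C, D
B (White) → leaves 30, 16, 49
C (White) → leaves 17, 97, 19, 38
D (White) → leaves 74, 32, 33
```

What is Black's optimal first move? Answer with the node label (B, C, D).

B (White): max(30, 16, 49) = 49
C (White): max(17, 97, 19, 38) = 97
D (White): max(74, 32, 33) = 74
Root (Black): min(49, 97, 74) = 49
Black picks the child with the lowest value: B (value 49).

B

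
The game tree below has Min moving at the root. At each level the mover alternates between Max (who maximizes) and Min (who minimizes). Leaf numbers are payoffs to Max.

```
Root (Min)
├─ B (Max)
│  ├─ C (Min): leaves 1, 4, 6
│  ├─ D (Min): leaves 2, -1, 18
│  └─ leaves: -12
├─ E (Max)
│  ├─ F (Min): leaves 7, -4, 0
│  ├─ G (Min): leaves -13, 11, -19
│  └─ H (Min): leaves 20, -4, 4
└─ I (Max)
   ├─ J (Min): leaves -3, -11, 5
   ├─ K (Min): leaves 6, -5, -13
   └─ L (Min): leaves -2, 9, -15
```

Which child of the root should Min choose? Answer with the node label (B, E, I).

C (Min): min(1, 4, 6) = 1
D (Min): min(2, -1, 18) = -1
B (Max): max(1, -1, -12) = 1
F (Min): min(7, -4, 0) = -4
G (Min): min(-13, 11, -19) = -19
H (Min): min(20, -4, 4) = -4
E (Max): max(-4, -19, -4) = -4
J (Min): min(-3, -11, 5) = -11
K (Min): min(6, -5, -13) = -13
L (Min): min(-2, 9, -15) = -15
I (Max): max(-11, -13, -15) = -11
Root (Min): min(1, -4, -11) = -11
Min picks the child with the lowest value: I (value -11).

I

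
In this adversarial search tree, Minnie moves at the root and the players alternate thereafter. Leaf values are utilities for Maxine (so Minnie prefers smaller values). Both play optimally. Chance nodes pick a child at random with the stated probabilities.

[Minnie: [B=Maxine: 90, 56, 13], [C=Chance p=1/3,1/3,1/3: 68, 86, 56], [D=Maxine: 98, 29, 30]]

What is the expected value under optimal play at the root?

70

B (Maxine): max(90, 56, 13) = 90
C (Chance): 1/3·68 + 1/3·86 + 1/3·56 = 70
D (Maxine): max(98, 29, 30) = 98
Root (Minnie): min(90, 70, 98) = 70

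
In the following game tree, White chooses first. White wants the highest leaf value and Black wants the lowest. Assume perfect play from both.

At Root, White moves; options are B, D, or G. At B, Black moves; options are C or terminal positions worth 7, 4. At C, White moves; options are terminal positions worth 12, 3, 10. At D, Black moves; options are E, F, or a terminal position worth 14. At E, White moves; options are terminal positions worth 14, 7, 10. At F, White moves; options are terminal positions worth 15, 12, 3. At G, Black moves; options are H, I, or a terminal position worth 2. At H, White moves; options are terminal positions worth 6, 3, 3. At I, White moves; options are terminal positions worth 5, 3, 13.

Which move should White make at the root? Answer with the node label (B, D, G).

D

C (White): max(12, 3, 10) = 12
B (Black): min(12, 7, 4) = 4
E (White): max(14, 7, 10) = 14
F (White): max(15, 12, 3) = 15
D (Black): min(14, 15, 14) = 14
H (White): max(6, 3, 3) = 6
I (White): max(5, 3, 13) = 13
G (Black): min(6, 13, 2) = 2
Root (White): max(4, 14, 2) = 14
White picks the child with the highest value: D (value 14).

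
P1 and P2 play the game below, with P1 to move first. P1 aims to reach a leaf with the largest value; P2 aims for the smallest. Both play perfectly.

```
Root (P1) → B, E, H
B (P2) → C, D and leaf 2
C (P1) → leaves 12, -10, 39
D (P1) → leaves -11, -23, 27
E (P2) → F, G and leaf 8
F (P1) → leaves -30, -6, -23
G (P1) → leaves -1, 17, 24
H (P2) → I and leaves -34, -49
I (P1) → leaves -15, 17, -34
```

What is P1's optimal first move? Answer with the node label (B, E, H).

C (P1): max(12, -10, 39) = 39
D (P1): max(-11, -23, 27) = 27
B (P2): min(39, 27, 2) = 2
F (P1): max(-30, -6, -23) = -6
G (P1): max(-1, 17, 24) = 24
E (P2): min(-6, 24, 8) = -6
I (P1): max(-15, 17, -34) = 17
H (P2): min(17, -34, -49) = -49
Root (P1): max(2, -6, -49) = 2
P1 picks the child with the highest value: B (value 2).

B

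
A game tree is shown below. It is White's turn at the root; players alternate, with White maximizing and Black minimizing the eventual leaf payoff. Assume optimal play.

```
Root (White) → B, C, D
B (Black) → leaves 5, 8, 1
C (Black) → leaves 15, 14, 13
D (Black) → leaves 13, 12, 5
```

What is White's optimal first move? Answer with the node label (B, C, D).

C

B (Black): min(5, 8, 1) = 1
C (Black): min(15, 14, 13) = 13
D (Black): min(13, 12, 5) = 5
Root (White): max(1, 13, 5) = 13
White picks the child with the highest value: C (value 13).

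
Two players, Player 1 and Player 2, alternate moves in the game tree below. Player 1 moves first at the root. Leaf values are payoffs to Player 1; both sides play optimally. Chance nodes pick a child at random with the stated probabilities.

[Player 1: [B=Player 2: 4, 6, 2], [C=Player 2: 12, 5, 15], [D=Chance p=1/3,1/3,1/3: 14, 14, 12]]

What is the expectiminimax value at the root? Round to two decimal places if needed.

13.33

B (Player 2): min(4, 6, 2) = 2
C (Player 2): min(12, 5, 15) = 5
D (Chance): 1/3·14 + 1/3·14 + 1/3·12 = 13.33
Root (Player 1): max(2, 5, 13.33) = 13.33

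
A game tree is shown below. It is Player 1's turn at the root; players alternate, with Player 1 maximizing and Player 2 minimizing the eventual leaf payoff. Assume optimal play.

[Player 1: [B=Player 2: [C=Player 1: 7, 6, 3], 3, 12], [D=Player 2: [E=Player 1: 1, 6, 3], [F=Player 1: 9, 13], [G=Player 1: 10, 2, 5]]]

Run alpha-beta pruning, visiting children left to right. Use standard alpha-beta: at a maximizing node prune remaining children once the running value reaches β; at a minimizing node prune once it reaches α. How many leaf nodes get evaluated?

10

C [α=-∞,β=+∞]: v=7
B [α=-∞,β=+∞]: v=3
E [α=3,β=+∞]: v=6
F [α=3,β=6]: v=9 after child 1 ≥ β → β-cutoff, skip 1
G [α=3,β=6]: v=10 after child 1 ≥ β → β-cutoff, skip 2
D [α=3,β=+∞]: v=6
Root [α=-∞,β=+∞]: v=6
Leaves evaluated: 10 of 13.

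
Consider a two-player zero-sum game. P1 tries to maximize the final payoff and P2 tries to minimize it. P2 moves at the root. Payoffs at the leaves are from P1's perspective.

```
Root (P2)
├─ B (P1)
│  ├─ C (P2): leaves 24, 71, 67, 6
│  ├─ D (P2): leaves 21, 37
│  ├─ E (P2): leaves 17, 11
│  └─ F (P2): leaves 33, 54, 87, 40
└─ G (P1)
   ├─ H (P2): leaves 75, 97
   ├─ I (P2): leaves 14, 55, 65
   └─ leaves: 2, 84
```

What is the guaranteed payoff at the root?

C (P2): min(24, 71, 67, 6) = 6
D (P2): min(21, 37) = 21
E (P2): min(17, 11) = 11
F (P2): min(33, 54, 87, 40) = 33
B (P1): max(6, 21, 11, 33) = 33
H (P2): min(75, 97) = 75
I (P2): min(14, 55, 65) = 14
G (P1): max(75, 14, 2, 84) = 84
Root (P2): min(33, 84) = 33

33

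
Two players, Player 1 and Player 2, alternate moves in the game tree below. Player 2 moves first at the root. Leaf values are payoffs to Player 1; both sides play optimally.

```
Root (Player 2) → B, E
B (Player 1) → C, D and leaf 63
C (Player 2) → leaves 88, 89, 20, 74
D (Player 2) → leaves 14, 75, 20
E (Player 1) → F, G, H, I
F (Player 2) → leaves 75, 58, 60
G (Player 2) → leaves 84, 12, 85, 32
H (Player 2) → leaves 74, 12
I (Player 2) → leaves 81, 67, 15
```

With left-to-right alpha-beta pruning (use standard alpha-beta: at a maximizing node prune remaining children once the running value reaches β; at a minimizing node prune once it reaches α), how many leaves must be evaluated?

16

C [α=-∞,β=+∞]: v=20
D [α=20,β=+∞]: v=14 after child 1 ≤ α → α-cutoff, skip 2
B [α=-∞,β=+∞]: v=63
F [α=-∞,β=63]: v=58
G [α=58,β=63]: v=12 after child 2 ≤ α → α-cutoff, skip 2
H [α=58,β=63]: v=12
I [α=58,β=63]: v=15
E [α=-∞,β=63]: v=58
Root [α=-∞,β=+∞]: v=58
Leaves evaluated: 16 of 20.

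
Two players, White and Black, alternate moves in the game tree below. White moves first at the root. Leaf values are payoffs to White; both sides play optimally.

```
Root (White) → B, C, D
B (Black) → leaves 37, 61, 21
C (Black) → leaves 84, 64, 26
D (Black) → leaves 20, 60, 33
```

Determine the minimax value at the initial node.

26

B (Black): min(37, 61, 21) = 21
C (Black): min(84, 64, 26) = 26
D (Black): min(20, 60, 33) = 20
Root (White): max(21, 26, 20) = 26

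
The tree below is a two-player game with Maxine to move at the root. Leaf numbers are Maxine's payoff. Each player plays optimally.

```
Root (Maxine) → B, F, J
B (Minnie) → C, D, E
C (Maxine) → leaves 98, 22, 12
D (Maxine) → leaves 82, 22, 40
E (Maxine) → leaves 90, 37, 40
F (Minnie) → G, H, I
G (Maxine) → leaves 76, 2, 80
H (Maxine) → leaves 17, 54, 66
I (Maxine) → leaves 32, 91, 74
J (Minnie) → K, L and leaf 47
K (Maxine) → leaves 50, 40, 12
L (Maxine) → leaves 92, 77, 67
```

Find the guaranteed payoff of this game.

C (Maxine): max(98, 22, 12) = 98
D (Maxine): max(82, 22, 40) = 82
E (Maxine): max(90, 37, 40) = 90
B (Minnie): min(98, 82, 90) = 82
G (Maxine): max(76, 2, 80) = 80
H (Maxine): max(17, 54, 66) = 66
I (Maxine): max(32, 91, 74) = 91
F (Minnie): min(80, 66, 91) = 66
K (Maxine): max(50, 40, 12) = 50
L (Maxine): max(92, 77, 67) = 92
J (Minnie): min(50, 92, 47) = 47
Root (Maxine): max(82, 66, 47) = 82

82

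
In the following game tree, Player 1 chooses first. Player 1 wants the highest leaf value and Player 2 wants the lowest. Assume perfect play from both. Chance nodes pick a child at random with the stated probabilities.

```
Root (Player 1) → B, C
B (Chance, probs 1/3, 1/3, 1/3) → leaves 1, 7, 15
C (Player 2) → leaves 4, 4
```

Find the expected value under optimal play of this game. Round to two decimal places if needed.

B (Chance): 1/3·1 + 1/3·7 + 1/3·15 = 7.67
C (Player 2): min(4, 4) = 4
Root (Player 1): max(7.67, 4) = 7.67

7.67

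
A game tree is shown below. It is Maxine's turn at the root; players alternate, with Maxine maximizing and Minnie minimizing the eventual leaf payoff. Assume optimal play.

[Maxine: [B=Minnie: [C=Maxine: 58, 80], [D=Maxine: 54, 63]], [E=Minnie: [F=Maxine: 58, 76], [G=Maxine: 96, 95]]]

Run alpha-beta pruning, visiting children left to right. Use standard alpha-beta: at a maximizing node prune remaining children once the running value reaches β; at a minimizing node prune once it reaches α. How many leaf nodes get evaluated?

7

C [α=-∞,β=+∞]: v=80
D [α=-∞,β=80]: v=63
B [α=-∞,β=+∞]: v=63
F [α=63,β=+∞]: v=76
G [α=63,β=76]: v=96 after child 1 ≥ β → β-cutoff, skip 1
E [α=63,β=+∞]: v=76
Root [α=-∞,β=+∞]: v=76
Leaves evaluated: 7 of 8.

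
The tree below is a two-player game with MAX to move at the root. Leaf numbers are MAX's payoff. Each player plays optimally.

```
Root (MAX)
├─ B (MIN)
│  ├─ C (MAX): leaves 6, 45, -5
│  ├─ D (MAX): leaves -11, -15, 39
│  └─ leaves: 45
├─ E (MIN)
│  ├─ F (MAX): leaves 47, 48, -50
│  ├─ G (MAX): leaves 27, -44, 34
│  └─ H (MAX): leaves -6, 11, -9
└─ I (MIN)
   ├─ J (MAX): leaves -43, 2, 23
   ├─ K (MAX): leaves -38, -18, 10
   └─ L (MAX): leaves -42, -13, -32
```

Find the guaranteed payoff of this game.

C (MAX): max(6, 45, -5) = 45
D (MAX): max(-11, -15, 39) = 39
B (MIN): min(45, 39, 45) = 39
F (MAX): max(47, 48, -50) = 48
G (MAX): max(27, -44, 34) = 34
H (MAX): max(-6, 11, -9) = 11
E (MIN): min(48, 34, 11) = 11
J (MAX): max(-43, 2, 23) = 23
K (MAX): max(-38, -18, 10) = 10
L (MAX): max(-42, -13, -32) = -13
I (MIN): min(23, 10, -13) = -13
Root (MAX): max(39, 11, -13) = 39

39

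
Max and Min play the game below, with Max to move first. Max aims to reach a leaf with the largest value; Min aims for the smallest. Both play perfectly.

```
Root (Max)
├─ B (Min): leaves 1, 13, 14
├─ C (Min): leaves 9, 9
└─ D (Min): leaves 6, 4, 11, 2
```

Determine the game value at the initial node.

B (Min): min(1, 13, 14) = 1
C (Min): min(9, 9) = 9
D (Min): min(6, 4, 11, 2) = 2
Root (Max): max(1, 9, 2) = 9

9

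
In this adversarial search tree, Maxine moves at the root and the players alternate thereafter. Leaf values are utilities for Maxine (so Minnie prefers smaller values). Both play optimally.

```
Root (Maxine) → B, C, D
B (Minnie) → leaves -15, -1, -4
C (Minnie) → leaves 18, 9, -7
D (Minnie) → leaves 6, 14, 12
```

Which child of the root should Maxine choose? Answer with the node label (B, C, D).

D

B (Minnie): min(-15, -1, -4) = -15
C (Minnie): min(18, 9, -7) = -7
D (Minnie): min(6, 14, 12) = 6
Root (Maxine): max(-15, -7, 6) = 6
Maxine picks the child with the highest value: D (value 6).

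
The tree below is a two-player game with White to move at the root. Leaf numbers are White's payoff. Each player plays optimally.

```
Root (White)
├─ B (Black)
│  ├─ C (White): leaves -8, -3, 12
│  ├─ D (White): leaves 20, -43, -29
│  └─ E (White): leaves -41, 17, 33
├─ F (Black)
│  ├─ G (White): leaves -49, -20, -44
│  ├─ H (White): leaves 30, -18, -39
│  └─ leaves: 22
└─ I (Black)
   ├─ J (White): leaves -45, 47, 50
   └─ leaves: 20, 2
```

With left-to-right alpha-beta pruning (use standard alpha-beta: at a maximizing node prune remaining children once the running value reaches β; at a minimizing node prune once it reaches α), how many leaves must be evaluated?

14

C [α=-∞,β=+∞]: v=12
D [α=-∞,β=12]: v=20 after child 1 ≥ β → β-cutoff, skip 2
E [α=-∞,β=12]: v=17 after child 2 ≥ β → β-cutoff, skip 1
B [α=-∞,β=+∞]: v=12
G [α=12,β=+∞]: v=-20
F [α=12,β=+∞]: v=-20 after child 1 ≤ α → α-cutoff, skip 2
J [α=12,β=+∞]: v=50
I [α=12,β=+∞]: v=2
Root [α=-∞,β=+∞]: v=12
Leaves evaluated: 14 of 21.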